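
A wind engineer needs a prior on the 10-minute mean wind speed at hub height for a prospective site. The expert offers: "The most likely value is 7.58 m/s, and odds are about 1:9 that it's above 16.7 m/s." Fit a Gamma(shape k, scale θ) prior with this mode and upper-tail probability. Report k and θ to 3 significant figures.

Gamma(k,θ) with k>1 has mode (k−1)θ, so θ = 7.58/(k−1).
Need P(X < 16.7) = 0.9 with θ tied to k this way. Start at k = 2, θ = 7.58: P(X<16.7) ≈ 0.646.
Too low — raise k to concentrate. Iterating converges to k ≈ 4.08.
Then θ = 7.58/(4.08−1) ≈ 2.46.

k ≈ 4.08, θ ≈ 2.46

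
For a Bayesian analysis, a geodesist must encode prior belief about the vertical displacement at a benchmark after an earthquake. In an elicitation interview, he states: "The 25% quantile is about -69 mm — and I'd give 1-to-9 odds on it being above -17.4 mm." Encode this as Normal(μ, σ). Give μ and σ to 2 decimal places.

For Normal(μ,σ), the p-quantile is μ + z_p·σ. Here z_{0.25} = -0.6745, z_{0.9} = 1.282.
So -69 = μ − 0.6745σ and -17.4 = μ + 1.282σ.
Subtracting: σ = (-17.4 − -69)/(1.282 − (-0.6745)) = 26.38.
Then μ = -69 − (-0.6745)·26.38 = -51.21.

μ = -51.21, σ = 26.38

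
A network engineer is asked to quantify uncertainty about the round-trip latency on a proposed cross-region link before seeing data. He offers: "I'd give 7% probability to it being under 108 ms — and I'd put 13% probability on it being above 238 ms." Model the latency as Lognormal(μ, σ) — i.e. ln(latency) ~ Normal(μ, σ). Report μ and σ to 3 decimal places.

If T ~ Lognormal(μ,σ) then ln T ~ Normal(μ,σ), so the p-quantile of ln T is μ + z_p·σ.
ln(108) = 4.682 and ln(238) = 5.472; z_{0.07} = -1.476, z_{0.87} = 1.126.
σ = (5.472 − 4.682)/(1.126 − (-1.476)) = 0.304.
μ = 4.682 − (-1.476)·0.304 = 5.130.

μ ≈ 5.130, σ ≈ 0.304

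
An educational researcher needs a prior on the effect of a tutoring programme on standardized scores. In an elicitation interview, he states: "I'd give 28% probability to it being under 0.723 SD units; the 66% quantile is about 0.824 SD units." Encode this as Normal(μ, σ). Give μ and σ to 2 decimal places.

μ = 0.78, σ = 0.10

For Normal(μ,σ), the p-quantile is μ + z_p·σ. Here z_{0.28} = -0.5828, z_{0.66} = 0.4125.
So 0.723 = μ − 0.5828σ and 0.824 = μ + 0.4125σ.
Subtracting: σ = (0.824 − 0.723)/(0.4125 − (-0.5828)) = 0.10.
Then μ = 0.723 − (-0.5828)·0.10 = 0.78.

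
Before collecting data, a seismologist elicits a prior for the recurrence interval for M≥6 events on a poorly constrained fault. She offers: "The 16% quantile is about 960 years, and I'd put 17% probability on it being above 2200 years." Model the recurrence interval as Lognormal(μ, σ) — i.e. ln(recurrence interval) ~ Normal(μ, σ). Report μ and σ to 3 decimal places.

μ ≈ 7.290, σ ≈ 0.426

If T ~ Lognormal(μ,σ) then ln T ~ Normal(μ,σ), so the p-quantile of ln T is μ + z_p·σ.
ln(960) = 6.867 and ln(2200) = 7.696; z_{0.16} = -0.9945, z_{0.83} = 0.9542.
σ = (7.696 − 6.867)/(0.9542 − (-0.9945)) = 0.426.
μ = 6.867 − (-0.9945)·0.426 = 7.290.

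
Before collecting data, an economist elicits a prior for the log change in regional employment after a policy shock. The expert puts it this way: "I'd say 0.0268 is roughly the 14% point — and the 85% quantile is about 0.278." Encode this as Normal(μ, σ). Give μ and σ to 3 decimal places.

The p-quantile of Normal(μ,σ) is μ + z_p·σ, with z_{0.14} = -1.08 and z_{0.85} = 1.036.
Eliminate σ: μ = (z₂·x₁ − z₁·x₂)/(z₂ − z₁) = (1.036·0.0268 − (-1.08)·0.278)/2.117 = 0.155.
Then σ = (x₂ − x₁)/(z₂ − z₁) = (0.278 − 0.0268)/2.117 = 0.119.

μ = 0.155, σ = 0.119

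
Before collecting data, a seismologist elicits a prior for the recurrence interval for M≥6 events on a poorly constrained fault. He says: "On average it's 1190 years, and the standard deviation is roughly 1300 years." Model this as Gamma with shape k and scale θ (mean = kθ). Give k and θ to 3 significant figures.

For Gamma(k, scale θ): mean = kθ, variance = kθ², so CV = 1/√k.
CV = SD/mean = 1300/1190 = 1.092, hence k = 1/CV² = 0.838.
Then θ = mean/k = 1190/0.838 = 1420.

k ≈ 0.838, θ ≈ 1420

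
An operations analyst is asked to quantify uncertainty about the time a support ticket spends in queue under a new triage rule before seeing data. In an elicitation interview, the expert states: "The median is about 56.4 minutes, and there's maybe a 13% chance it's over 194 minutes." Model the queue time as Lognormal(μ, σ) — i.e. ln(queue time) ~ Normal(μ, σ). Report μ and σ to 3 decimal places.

μ ≈ 4.032, σ ≈ 1.097

If T ~ Lognormal(μ,σ) then ln T ~ Normal(μ,σ), so the p-quantile of ln T is μ + z_p·σ.
ln(56.4) = 4.032 and ln(194) = 5.268; z_{0.5} = 0, z_{0.87} = 1.126.
σ = (5.268 − 4.032)/(1.126 − (0)) = 1.097.
μ = 4.032 − (0)·1.097 = 4.032.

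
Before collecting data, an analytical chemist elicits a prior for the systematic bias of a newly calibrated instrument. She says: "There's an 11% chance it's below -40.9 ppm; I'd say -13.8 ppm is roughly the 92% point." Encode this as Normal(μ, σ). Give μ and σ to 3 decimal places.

μ = -28.269, σ = 10.298

For Normal(μ,σ), the p-quantile is μ + z_p·σ. Here z_{0.11} = -1.227, z_{0.92} = 1.405.
So -40.9 = μ − 1.227σ and -13.8 = μ + 1.405σ.
Subtracting: σ = (-13.8 − -40.9)/(1.405 − (-1.227)) = 10.298.
Then μ = -40.9 − (-1.227)·10.298 = -28.269.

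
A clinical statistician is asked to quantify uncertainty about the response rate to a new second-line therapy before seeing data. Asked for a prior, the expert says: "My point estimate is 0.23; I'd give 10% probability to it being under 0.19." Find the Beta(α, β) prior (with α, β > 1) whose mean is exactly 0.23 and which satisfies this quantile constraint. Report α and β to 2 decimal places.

α ≈ 40.27, β ≈ 134.80

With mean 0.23 fixed, write α = 0.23s, β = 0.77s where s = α+β.
Need P(θ < 0.19) = 0.1 under Beta(0.23s, 0.77s). Normal approximation: (q−m)/√(m(1−m)/s) ≈ z_{0.1} = -1.28, so s ≈ 0.23·0.77·(-1.28)²/(0.19−0.23)² = 181.8.
At s = 181.8: P(θ<0.19) ≈ 0.096. Adjusting to match 0.1 gives s ≈ 175.07.
So α = 0.23·175.07 ≈ 40.27, β = 0.77·175.07 ≈ 134.80.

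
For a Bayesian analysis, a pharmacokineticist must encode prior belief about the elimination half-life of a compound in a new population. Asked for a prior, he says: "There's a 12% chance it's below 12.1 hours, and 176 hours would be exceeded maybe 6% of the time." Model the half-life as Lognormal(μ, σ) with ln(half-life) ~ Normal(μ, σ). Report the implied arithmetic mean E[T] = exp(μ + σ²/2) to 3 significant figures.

E[T] ≈ 62 hours

If T ~ Lognormal(μ,σ) then ln T ~ Normal(μ,σ), so the p-quantile of ln T is μ + z_p·σ.
ln(12.1) = 2.493 and ln(176) = 5.17; z_{0.12} = -1.175, z_{0.94} = 1.555.
σ = (5.17 − 2.493)/(1.555 − (-1.175)) = 0.981.
μ = 2.493 − (-1.175)·0.981 = 3.646.
E[T] = exp(μ + σ²/2) = exp(3.646 + 0.4810) = 62 hours.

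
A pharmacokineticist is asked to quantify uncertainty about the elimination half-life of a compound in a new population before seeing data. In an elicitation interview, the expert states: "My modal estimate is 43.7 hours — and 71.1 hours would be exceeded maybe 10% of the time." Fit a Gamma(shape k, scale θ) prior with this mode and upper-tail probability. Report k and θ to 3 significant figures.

k ≈ 8.95, θ ≈ 5.5

Gamma(k,θ) with k>1 has mode (k−1)θ, so θ = 43.7/(k−1).
Need P(X < 71.1) = 0.9 with θ tied to k this way. Start at k = 2, θ = 43.7: P(X<71.1) ≈ 0.484.
Too low — raise k to concentrate. Iterating converges to k ≈ 8.95.
Then θ = 43.7/(8.95−1) ≈ 5.5.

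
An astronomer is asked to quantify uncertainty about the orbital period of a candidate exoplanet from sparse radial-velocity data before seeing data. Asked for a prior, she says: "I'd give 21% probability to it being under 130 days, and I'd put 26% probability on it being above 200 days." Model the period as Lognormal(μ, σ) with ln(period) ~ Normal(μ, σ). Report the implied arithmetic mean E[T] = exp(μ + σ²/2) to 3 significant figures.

If T ~ Lognormal(μ,σ) then ln T ~ Normal(μ,σ), so the p-quantile of ln T is μ + z_p·σ.
ln(130) = 4.868 and ln(200) = 5.298; z_{0.21} = -0.8064, z_{0.74} = 0.6433.
σ = (5.298 − 4.868)/(0.6433 − (-0.8064)) = 0.297.
μ = 4.868 − (-0.8064)·0.297 = 5.107.
E[T] = exp(μ + σ²/2) = exp(5.107 + 0.0441) = 173 days.

E[T] ≈ 173 days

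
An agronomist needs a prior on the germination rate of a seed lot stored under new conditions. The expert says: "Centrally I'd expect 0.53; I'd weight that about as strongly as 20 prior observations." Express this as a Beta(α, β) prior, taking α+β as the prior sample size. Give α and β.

Under the effective-sample-size interpretation, Beta(α, β) has prior mean α/(α+β) and prior sample size α+β.
So α+β = 20 and α/(α+β) = 0.53, giving α = 0.53·20 = 10.6 and β = 20 − 10.6 = 9.4.

α = 10.6, β = 9.4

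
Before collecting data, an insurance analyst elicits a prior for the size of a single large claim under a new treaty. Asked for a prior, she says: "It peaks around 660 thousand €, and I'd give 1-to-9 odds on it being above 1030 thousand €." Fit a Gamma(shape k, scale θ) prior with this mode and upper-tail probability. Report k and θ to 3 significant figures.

k ≈ 10.4, θ ≈ 69.8

Gamma(k,θ) with k>1 has mode (k−1)θ, so θ = 660/(k−1).
Need P(X < 1030) = 0.9 with θ tied to k this way. Start at k = 2, θ = 660: P(X<1030) ≈ 0.462.
Too low — raise k to concentrate. Iterating converges to k ≈ 10.4.
Then θ = 660/(10.4−1) ≈ 69.8.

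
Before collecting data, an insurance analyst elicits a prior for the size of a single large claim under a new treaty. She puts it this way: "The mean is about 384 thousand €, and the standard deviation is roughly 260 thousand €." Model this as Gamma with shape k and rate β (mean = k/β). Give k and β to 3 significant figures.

k ≈ 2.18, β ≈ 0.00568

For Gamma(k, rate β): mean = k/β, variance = k/β², so CV = 1/√k.
CV = SD/mean = 260/384 = 0.6771, hence k = 1/CV² = 2.18.
Then β = k/mean = 2.18/384 = 0.00568.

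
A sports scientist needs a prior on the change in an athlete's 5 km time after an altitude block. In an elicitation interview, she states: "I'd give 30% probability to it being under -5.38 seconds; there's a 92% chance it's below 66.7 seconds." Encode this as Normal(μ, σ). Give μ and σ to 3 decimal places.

μ = 14.210, σ = 37.357

The p-quantile of Normal(μ,σ) is μ + z_p·σ, with z_{0.3} = -0.5244 and z_{0.92} = 1.405.
Eliminate σ: μ = (z₂·x₁ − z₁·x₂)/(z₂ − z₁) = (1.405·-5.38 − (-0.5244)·66.7)/1.929 = 14.210.
Then σ = (x₂ − x₁)/(z₂ − z₁) = (66.7 − -5.38)/1.929 = 37.357.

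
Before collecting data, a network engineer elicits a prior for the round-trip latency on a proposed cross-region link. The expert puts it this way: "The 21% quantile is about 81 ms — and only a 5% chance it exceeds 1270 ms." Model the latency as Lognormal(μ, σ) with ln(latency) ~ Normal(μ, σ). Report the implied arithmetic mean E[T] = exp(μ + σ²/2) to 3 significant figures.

If T ~ Lognormal(μ,σ) then ln T ~ Normal(μ,σ), so the p-quantile of ln T is μ + z_p·σ.
ln(81) = 4.394 and ln(1270) = 7.147; z_{0.21} = -0.8064, z_{0.95} = 1.645.
σ = (7.147 − 4.394)/(1.645 − (-0.8064)) = 1.123.
μ = 4.394 − (-0.8064)·1.123 = 5.300.
E[T] = exp(μ + σ²/2) = exp(5.300 + 0.6304) = 376 ms.

E[T] ≈ 376 ms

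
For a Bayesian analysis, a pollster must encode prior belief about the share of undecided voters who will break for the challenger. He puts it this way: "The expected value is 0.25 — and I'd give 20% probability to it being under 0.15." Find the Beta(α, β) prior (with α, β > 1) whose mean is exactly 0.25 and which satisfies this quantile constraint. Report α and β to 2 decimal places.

With mean 0.25 fixed, write α = 0.25s, β = 0.75s where s = α+β.
Need P(θ < 0.15) = 0.2 under Beta(0.25s, 0.75s). Normal approximation: (q−m)/√(m(1−m)/s) ≈ z_{0.2} = -0.842, so s ≈ 0.25·0.75·(-0.842)²/(0.15−0.25)² = 13.3.
At s = 13.3: P(θ<0.15) ≈ 0.206. Adjusting to match 0.2 gives s ≈ 13.78.
So α = 0.25·13.78 ≈ 3.44, β = 0.75·13.78 ≈ 10.33.

α ≈ 3.44, β ≈ 10.33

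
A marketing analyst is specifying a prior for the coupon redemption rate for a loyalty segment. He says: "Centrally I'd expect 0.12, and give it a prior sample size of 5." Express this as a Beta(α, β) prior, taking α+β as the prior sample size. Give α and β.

α = 0.6, β = 4.4

Under the effective-sample-size interpretation, Beta(α, β) has prior mean α/(α+β) and prior sample size α+β.
So α+β = 5 and α/(α+β) = 0.12, giving α = 0.12·5 = 0.6 and β = 5 − 0.6 = 4.4.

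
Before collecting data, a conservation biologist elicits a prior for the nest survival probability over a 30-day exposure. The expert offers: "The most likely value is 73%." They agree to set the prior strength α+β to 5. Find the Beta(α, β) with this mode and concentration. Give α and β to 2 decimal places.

For α,β > 1 the Beta mode is (α−1)/(α+β−2). With α+β = 5, the mode is (α−1)/3.
Set (α−1)/3 = 0.73 → α = 1 + 0.73·3 = 3.19.
β = 5 − α = 1.81.

α = 3.19, β = 1.81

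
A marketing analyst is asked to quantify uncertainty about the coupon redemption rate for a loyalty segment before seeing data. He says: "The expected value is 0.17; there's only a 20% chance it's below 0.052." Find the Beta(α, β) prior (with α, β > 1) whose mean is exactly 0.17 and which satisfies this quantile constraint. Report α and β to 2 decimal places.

With mean 0.17 fixed, write α = 0.17s, β = 0.83s where s = α+β.
Need P(θ < 0.052) = 0.2 under Beta(0.17s, 0.83s). Normal approximation: (q−m)/√(m(1−m)/s) ≈ z_{0.2} = -0.842, so s ≈ 0.17·0.83·(-0.842)²/(0.052−0.17)² = 7.2.
At s = 7.2: P(θ<0.052) ≈ 0.191. Adjusting to match 0.2 gives s ≈ 6.83.
So α = 0.17·6.83 ≈ 1.16, β = 0.83·6.83 ≈ 5.67.

α ≈ 1.16, β ≈ 5.67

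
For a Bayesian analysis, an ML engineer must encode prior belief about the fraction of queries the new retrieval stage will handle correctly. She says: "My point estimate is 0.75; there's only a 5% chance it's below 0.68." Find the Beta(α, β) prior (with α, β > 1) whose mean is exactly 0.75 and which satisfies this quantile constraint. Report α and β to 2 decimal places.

With mean 0.75 fixed, write α = 0.75s, β = 0.25s where s = α+β.
Need P(θ < 0.68) = 0.05 under Beta(0.75s, 0.25s). Normal approximation: (q−m)/√(m(1−m)/s) ≈ z_{0.05} = -1.64, so s ≈ 0.75·0.25·(-1.64)²/(0.68−0.75)² = 103.5.
At s = 103.5: P(θ<0.68) ≈ 0.055. Adjusting to match 0.05 gives s ≈ 110.44.
So α = 0.75·110.44 ≈ 82.83, β = 0.25·110.44 ≈ 27.61.

α ≈ 82.83, β ≈ 27.61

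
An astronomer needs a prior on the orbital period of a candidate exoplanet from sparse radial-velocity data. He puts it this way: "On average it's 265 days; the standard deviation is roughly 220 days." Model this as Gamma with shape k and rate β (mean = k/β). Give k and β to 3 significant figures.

For Gamma(k, rate β): mean = k/β, variance = k/β², so CV = 1/√k.
CV = SD/mean = 220/265 = 0.8302, hence k = 1/CV² = 1.45.
Then β = k/mean = 1.45/265 = 0.00548.

k ≈ 1.45, β ≈ 0.00548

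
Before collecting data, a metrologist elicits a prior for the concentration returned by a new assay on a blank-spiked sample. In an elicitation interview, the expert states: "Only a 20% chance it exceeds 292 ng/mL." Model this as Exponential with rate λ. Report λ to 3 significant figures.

P(T > 292.0) = e^(−λ·292.0) = 0.2, so λ = −ln(0.2)/292.0 = 0.00551.

λ ≈ 0.00551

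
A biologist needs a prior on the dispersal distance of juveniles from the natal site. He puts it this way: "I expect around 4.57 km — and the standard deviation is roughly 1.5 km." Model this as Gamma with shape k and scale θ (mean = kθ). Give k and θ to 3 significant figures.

For Gamma(k, scale θ): mean = kθ, variance = kθ², so CV = 1/√k.
CV = SD/mean = 1.5/4.57 = 0.3282, hence k = 1/CV² = 9.28.
Then θ = mean/k = 4.57/9.28 = 0.492.

k ≈ 9.28, θ ≈ 0.492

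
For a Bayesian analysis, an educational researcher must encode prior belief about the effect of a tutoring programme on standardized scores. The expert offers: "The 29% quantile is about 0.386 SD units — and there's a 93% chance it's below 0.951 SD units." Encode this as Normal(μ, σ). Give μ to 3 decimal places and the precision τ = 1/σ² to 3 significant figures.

μ = 0.540, τ = 12.9

The p-quantile of Normal(μ,σ) is μ + z_p·σ, with z_{0.29} = -0.5534 and z_{0.93} = 1.476.
Eliminate σ: μ = (z₂·x₁ − z₁·x₂)/(z₂ − z₁) = (1.476·0.386 − (-0.5534)·0.951)/2.029 = 0.540.
Then σ = (x₂ − x₁)/(z₂ − z₁) = (0.951 − 0.386)/2.029 = 0.278.
Precision τ = 1/σ² = 1/0.2784² = 12.9.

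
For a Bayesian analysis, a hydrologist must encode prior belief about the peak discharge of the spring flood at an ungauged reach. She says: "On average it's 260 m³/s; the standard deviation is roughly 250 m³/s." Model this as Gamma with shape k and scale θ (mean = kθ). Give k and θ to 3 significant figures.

k ≈ 1.08, θ ≈ 240

For Gamma(k, scale θ): mean = kθ, variance = kθ², so CV = 1/√k.
CV = SD/mean = 250/260 = 0.9615, hence k = 1/CV² = 1.08.
Then θ = mean/k = 260/1.08 = 240.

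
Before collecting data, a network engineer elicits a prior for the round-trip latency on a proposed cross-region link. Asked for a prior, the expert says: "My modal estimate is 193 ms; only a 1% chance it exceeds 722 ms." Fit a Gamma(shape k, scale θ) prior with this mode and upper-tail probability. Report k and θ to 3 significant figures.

Gamma(k,θ) with k>1 has mode (k−1)θ, so θ = 193/(k−1).
Need P(X < 722) = 0.99 with θ tied to k this way. Start at k = 2, θ = 193: P(X<722) ≈ 0.887.
Too low — raise k to concentrate. Iterating converges to k ≈ 3.45.
Then θ = 193/(3.45−1) ≈ 78.9.

k ≈ 3.45, θ ≈ 78.9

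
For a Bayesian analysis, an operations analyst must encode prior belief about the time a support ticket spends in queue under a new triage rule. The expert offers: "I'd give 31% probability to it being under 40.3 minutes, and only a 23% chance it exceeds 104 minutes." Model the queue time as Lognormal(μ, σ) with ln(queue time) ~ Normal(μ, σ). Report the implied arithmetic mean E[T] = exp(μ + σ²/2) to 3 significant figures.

E[T] ≈ 79.2 minutes

If T ~ Lognormal(μ,σ) then ln T ~ Normal(μ,σ), so the p-quantile of ln T is μ + z_p·σ.
ln(40.3) = 3.696 and ln(104) = 4.644; z_{0.31} = -0.4959, z_{0.77} = 0.7388.
σ = (4.644 − 3.696)/(0.7388 − (-0.4959)) = 0.768.
μ = 3.696 − (-0.4959)·0.768 = 4.077.
E[T] = exp(μ + σ²/2) = exp(4.077 + 0.2948) = 79.2 minutes.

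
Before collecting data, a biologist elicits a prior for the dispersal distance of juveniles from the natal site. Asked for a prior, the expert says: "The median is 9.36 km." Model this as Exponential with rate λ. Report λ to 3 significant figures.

Exponential median = ln 2 / λ, so λ = ln 2 / 9.36 = 0.0741.

λ ≈ 0.0741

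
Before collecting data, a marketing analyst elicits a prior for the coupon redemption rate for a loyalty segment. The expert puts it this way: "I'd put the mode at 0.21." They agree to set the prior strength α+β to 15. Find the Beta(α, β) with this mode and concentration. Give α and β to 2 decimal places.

For α,β > 1 the Beta mode is (α−1)/(α+β−2). With α+β = 15, the mode is (α−1)/13.
Set (α−1)/13 = 0.21 → α = 1 + 0.21·13 = 3.73.
β = 15 − α = 11.27.

α = 3.73, β = 11.27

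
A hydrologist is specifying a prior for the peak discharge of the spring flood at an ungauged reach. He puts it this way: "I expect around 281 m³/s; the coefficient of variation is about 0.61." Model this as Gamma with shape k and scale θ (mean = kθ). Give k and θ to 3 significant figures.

k ≈ 2.69, θ ≈ 105

For Gamma(k, scale θ): mean = kθ, variance = kθ², so CV = 1/√k.
CV = 0.61, hence k = 1/CV² = 2.69.
Then θ = mean/k = 281/2.69 = 105.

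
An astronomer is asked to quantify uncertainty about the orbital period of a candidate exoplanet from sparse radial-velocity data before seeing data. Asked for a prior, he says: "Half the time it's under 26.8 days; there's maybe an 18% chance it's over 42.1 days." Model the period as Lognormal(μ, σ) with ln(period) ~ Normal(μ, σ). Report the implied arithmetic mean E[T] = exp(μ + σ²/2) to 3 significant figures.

E[T] ≈ 30.3 days

If T ~ Lognormal(μ,σ) then ln T ~ Normal(μ,σ), so the p-quantile of ln T is μ + z_p·σ.
ln(26.8) = 3.288 and ln(42.1) = 3.74; z_{0.5} = 0, z_{0.82} = 0.9154.
σ = (3.74 − 3.288)/(0.9154 − (0)) = 0.493.
μ = 3.288 − (0)·0.493 = 3.288.
E[T] = exp(μ + σ²/2) = exp(3.288 + 0.1217) = 30.3 days.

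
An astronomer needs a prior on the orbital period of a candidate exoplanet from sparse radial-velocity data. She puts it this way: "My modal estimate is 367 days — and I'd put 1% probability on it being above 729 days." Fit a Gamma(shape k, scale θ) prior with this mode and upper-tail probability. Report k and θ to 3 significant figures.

k ≈ 11.4, θ ≈ 35.1

Gamma(k,θ) with k>1 has mode (k−1)θ, so θ = 367/(k−1).
Need P(X < 729) = 0.99 with θ tied to k this way. Start at k = 2, θ = 367: P(X<729) ≈ 0.590.
Too low — raise k to concentrate. Iterating converges to k ≈ 11.4.
Then θ = 367/(11.4−1) ≈ 35.1.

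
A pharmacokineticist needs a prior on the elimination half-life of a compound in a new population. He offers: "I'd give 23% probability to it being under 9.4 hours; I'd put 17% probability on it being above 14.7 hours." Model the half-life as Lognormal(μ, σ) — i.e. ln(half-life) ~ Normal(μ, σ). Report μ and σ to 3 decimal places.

If T ~ Lognormal(μ,σ) then ln T ~ Normal(μ,σ), so the p-quantile of ln T is μ + z_p·σ.
ln(9.4) = 2.241 and ln(14.7) = 2.688; z_{0.23} = -0.7388, z_{0.83} = 0.9542.
σ = (2.688 − 2.241)/(0.9542 − (-0.7388)) = 0.264.
μ = 2.241 − (-0.7388)·0.264 = 2.436.

μ ≈ 2.436, σ ≈ 0.264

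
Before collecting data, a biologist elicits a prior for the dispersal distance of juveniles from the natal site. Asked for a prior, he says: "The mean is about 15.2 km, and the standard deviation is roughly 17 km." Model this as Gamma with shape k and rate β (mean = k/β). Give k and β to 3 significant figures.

k ≈ 0.799, β ≈ 0.0526

For Gamma(k, rate β): mean = k/β, variance = k/β², so CV = 1/√k.
CV = SD/mean = 17/15.2 = 1.118, hence k = 1/CV² = 0.799.
Then β = k/mean = 0.799/15.2 = 0.0526.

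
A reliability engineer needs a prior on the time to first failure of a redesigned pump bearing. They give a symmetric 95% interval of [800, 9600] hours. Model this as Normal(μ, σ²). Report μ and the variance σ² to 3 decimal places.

μ = 5200.000, σ² = 5039752.059

A symmetric 95% interval runs μ ± z·σ with z = 1.96.
Half-width = 4400, so σ = 4400/1.96 = 2244.9392 and σ² = 5039752.059.
μ is the interval midpoint, 5200.000.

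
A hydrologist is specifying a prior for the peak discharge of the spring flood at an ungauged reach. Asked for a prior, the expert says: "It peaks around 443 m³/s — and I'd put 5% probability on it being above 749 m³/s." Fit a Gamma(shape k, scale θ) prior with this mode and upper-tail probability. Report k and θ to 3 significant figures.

Gamma(k,θ) with k>1 has mode (k−1)θ, so θ = 443/(k−1).
Need P(X < 749) = 0.95 with θ tied to k this way. Start at k = 2, θ = 443: P(X<749) ≈ 0.504.
Too low — raise k to concentrate. Iterating converges to k ≈ 11.1.
Then θ = 443/(11.1−1) ≈ 43.8.

k ≈ 11.1, θ ≈ 43.8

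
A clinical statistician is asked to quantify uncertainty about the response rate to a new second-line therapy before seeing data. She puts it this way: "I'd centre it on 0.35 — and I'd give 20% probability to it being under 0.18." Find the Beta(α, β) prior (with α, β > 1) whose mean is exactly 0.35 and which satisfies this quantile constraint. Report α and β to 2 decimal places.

With mean 0.35 fixed, write α = 0.35s, β = 0.65s where s = α+β.
Need P(θ < 0.18) = 0.2 under Beta(0.35s, 0.65s). Normal approximation: (q−m)/√(m(1−m)/s) ≈ z_{0.2} = -0.842, so s ≈ 0.35·0.65·(-0.842)²/(0.18−0.35)² = 5.6.
At s = 5.6: P(θ<0.18) ≈ 0.205. Adjusting to match 0.2 gives s ≈ 5.77.
So α = 0.35·5.77 ≈ 2.02, β = 0.65·5.77 ≈ 3.75.

α ≈ 2.02, β ≈ 3.75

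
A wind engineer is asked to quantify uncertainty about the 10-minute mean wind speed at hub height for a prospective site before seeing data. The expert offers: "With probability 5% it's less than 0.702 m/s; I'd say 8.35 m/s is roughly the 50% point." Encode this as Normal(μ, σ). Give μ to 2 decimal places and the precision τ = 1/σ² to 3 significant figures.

μ = 8.35, τ = 0.0463

For Normal(μ,σ), the p-quantile is μ + z_p·σ. Here z_{0.05} = -1.645, z_{0.5} = 0.
So 0.702 = μ − 1.645σ and 8.35 = μ + 0σ.
Subtracting: σ = (8.35 − 0.702)/(0 − (-1.645)) = 4.65.
Then μ = 0.702 − (-1.645)·4.65 = 8.35.
Precision τ = 1/σ² = 1/4.65² = 0.0463.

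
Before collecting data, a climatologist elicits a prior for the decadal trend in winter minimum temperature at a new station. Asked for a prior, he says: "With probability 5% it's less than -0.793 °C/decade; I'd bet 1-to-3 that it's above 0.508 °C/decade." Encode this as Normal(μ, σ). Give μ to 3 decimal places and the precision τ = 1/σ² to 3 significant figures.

For Normal(μ,σ), the p-quantile is μ + z_p·σ. Here z_{0.05} = -1.645, z_{0.75} = 0.6745.
So -0.793 = μ − 1.645σ and 0.508 = μ + 0.6745σ.
Subtracting: σ = (0.508 − -0.793)/(0.6745 − (-1.645)) = 0.561.
Then μ = -0.793 − (-1.645)·0.561 = 0.130.
Precision τ = 1/σ² = 1/0.5609² = 3.18.

μ = 0.130, τ = 3.18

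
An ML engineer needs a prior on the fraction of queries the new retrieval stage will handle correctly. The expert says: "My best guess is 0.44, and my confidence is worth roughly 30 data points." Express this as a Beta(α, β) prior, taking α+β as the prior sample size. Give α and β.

α = 13.2, β = 16.8

Under the effective-sample-size interpretation, Beta(α, β) has prior mean α/(α+β) and prior sample size α+β.
So α+β = 30 and α/(α+β) = 0.44, giving α = 0.44·30 = 13.2 and β = 30 − 13.2 = 16.8.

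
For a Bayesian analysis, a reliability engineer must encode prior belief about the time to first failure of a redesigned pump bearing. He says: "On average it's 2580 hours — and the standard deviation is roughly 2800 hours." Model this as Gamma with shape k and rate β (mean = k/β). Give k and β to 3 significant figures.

k ≈ 0.849, β ≈ 0.000329

For Gamma(k, rate β): mean = k/β, variance = k/β², so CV = 1/√k.
CV = SD/mean = 2800/2580 = 1.085, hence k = 1/CV² = 0.849.
Then β = k/mean = 0.849/2580 = 0.000329.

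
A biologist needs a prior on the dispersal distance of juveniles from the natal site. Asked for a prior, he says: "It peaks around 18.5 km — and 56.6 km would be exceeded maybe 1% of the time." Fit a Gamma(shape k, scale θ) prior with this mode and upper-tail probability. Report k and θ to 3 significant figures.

k ≈ 4.58, θ ≈ 5.16

Gamma(k,θ) with k>1 has mode (k−1)θ, so θ = 18.5/(k−1).
Need P(X < 56.6) = 0.99 with θ tied to k this way. Start at k = 2, θ = 18.5: P(X<56.6) ≈ 0.810.
Too low — raise k to concentrate. Iterating converges to k ≈ 4.58.
Then θ = 18.5/(4.58−1) ≈ 5.16.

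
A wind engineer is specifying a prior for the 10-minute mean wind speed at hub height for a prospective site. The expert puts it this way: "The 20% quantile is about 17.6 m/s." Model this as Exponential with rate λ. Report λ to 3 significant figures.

P(T < 17.6) = 1 − e^(−λ·17.6) = 0.2, so λ = −ln(1−0.2)/17.6 = −ln(0.8)/17.6 = 0.0127.

λ ≈ 0.0127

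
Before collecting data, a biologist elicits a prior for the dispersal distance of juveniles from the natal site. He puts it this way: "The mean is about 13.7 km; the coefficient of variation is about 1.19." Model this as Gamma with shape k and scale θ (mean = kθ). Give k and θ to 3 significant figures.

For Gamma(k, scale θ): mean = kθ, variance = kθ², so CV = 1/√k.
CV = 1.19, hence k = 1/CV² = 0.706.
Then θ = mean/k = 13.7/0.706 = 19.4.

k ≈ 0.706, θ ≈ 19.4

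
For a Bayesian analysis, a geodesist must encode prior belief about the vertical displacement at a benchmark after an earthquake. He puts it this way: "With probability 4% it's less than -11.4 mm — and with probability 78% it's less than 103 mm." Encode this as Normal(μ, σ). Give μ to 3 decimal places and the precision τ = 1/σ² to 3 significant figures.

The p-quantile of Normal(μ,σ) is μ + z_p·σ, with z_{0.04} = -1.751 and z_{0.78} = 0.7722.
Eliminate σ: μ = (z₂·x₁ − z₁·x₂)/(z₂ − z₁) = (0.7722·-11.4 − (-1.751)·103)/2.523 = 67.985.
Then σ = (x₂ − x₁)/(z₂ − z₁) = (103 − -11.4)/2.523 = 45.345.
Precision τ = 1/σ² = 1/45.35² = 0.000486.

μ = 67.985, τ = 0.000486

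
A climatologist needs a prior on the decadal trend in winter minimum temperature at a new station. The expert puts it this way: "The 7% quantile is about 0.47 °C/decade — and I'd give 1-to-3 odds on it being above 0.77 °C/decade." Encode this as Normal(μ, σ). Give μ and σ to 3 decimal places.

The p-quantile of Normal(μ,σ) is μ + z_p·σ, with z_{0.07} = -1.476 and z_{0.75} = 0.6745.
Eliminate σ: μ = (z₂·x₁ − z₁·x₂)/(z₂ − z₁) = (0.6745·0.47 − (-1.476)·0.77)/2.15 = 0.676.
Then σ = (x₂ − x₁)/(z₂ − z₁) = (0.77 − 0.47)/2.15 = 0.140.

μ = 0.676, σ = 0.140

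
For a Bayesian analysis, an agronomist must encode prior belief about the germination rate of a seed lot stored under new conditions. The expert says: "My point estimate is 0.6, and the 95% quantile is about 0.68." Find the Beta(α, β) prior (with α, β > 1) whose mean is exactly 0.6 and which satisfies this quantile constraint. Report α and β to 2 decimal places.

α ≈ 58.59, β ≈ 39.06

With mean 0.6 fixed, write α = 0.6s, β = 0.4s where s = α+β.
Need P(θ < 0.68) = 0.95 under Beta(0.6s, 0.4s). Normal approximation: (q−m)/√(m(1−m)/s) ≈ z_{0.95} = 1.64, so s ≈ 0.6·0.4·(1.64)²/(0.68−0.6)² = 101.5.
At s = 101.5: P(θ<0.68) ≈ 0.953. Adjusting to match 0.95 gives s ≈ 97.65.
So α = 0.6·97.65 ≈ 58.59, β = 0.4·97.65 ≈ 39.06.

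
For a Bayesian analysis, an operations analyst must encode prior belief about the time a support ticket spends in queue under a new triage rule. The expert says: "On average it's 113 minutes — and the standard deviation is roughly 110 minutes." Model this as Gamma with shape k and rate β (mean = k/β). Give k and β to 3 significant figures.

k ≈ 1.06, β ≈ 0.00934

For Gamma(k, rate β): mean = k/β, variance = k/β², so CV = 1/√k.
CV = SD/mean = 110/113 = 0.9735, hence k = 1/CV² = 1.06.
Then β = k/mean = 1.06/113 = 0.00934.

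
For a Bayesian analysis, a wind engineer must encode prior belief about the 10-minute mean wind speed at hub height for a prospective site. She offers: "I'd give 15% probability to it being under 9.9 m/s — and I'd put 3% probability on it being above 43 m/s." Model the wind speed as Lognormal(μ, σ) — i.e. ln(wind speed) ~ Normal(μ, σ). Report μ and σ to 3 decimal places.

μ ≈ 2.814, σ ≈ 0.503

If T ~ Lognormal(μ,σ) then ln T ~ Normal(μ,σ), so the p-quantile of ln T is μ + z_p·σ.
ln(9.9) = 2.293 and ln(43) = 3.761; z_{0.15} = -1.036, z_{0.97} = 1.881.
σ = (3.761 − 2.293)/(1.881 − (-1.036)) = 0.503.
μ = 2.293 − (-1.036)·0.503 = 2.814.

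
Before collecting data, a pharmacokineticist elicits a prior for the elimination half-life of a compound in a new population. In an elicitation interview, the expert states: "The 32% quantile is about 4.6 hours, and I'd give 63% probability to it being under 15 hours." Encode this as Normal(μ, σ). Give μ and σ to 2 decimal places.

μ = 10.68, σ = 13.01

For Normal(μ,σ), the p-quantile is μ + z_p·σ. Here z_{0.32} = -0.4677, z_{0.63} = 0.3319.
So 4.6 = μ − 0.4677σ and 15 = μ + 0.3319σ.
Subtracting: σ = (15 − 4.6)/(0.3319 − (-0.4677)) = 13.01.
Then μ = 4.6 − (-0.4677)·13.01 = 10.68.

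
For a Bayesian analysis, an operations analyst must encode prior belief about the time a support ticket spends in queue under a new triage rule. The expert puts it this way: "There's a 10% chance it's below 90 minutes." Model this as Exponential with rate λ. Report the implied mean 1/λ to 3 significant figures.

mean ≈ 854 minutes

P(T < 90.0) = 1 − e^(−λ·90.0) = 0.1, so λ = −ln(1−0.1)/90.0 = −ln(0.9)/90.0 = 0.00117.
Mean = 1/λ = 854 minutes.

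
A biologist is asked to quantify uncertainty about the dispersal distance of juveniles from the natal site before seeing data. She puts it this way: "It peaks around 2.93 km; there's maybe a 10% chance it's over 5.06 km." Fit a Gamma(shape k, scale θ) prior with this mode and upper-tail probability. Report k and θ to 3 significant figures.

Gamma(k,θ) with k>1 has mode (k−1)θ, so θ = 2.93/(k−1).
Need P(X < 5.06) = 0.9 with θ tied to k this way. Start at k = 2, θ = 2.93: P(X<5.06) ≈ 0.515.
Too low — raise k to concentrate. Iterating converges to k ≈ 7.35.
Then θ = 2.93/(7.35−1) ≈ 0.461.

k ≈ 7.35, θ ≈ 0.461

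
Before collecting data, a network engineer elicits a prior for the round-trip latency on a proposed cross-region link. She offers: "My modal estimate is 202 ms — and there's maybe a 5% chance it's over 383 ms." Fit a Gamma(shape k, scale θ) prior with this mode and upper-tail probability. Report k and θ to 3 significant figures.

k ≈ 7.79, θ ≈ 29.7

Gamma(k,θ) with k>1 has mode (k−1)θ, so θ = 202/(k−1).
Need P(X < 383) = 0.95 with θ tied to k this way. Start at k = 2, θ = 202: P(X<383) ≈ 0.565.
Too low — raise k to concentrate. Iterating converges to k ≈ 7.79.
Then θ = 202/(7.79−1) ≈ 29.7.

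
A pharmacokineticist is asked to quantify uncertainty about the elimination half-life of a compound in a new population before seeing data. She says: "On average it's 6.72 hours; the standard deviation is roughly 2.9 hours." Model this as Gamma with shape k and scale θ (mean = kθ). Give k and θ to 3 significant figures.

k ≈ 5.37, θ ≈ 1.25

For Gamma(k, scale θ): mean = kθ, variance = kθ², so CV = 1/√k.
CV = SD/mean = 2.9/6.72 = 0.4315, hence k = 1/CV² = 5.37.
Then θ = mean/k = 6.72/5.37 = 1.25.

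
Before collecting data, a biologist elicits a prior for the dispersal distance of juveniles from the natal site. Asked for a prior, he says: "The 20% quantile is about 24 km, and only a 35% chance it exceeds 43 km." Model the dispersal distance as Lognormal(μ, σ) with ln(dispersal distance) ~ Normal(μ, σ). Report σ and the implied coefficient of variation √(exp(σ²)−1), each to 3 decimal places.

If T ~ Lognormal(μ,σ) then ln T ~ Normal(μ,σ), so the p-quantile of ln T is μ + z_p·σ.
ln(24) = 3.178 and ln(43) = 3.761; z_{0.2} = -0.8416, z_{0.65} = 0.3853.
σ = (3.761 − 3.178)/(0.3853 − (-0.8416)) = 0.475.
μ = 3.178 − (-0.8416)·0.475 = 3.578.
CV = √(exp(σ²)−1) = √(exp(0.2259)−1) = 0.503.

σ ≈ 0.475, CV ≈ 0.503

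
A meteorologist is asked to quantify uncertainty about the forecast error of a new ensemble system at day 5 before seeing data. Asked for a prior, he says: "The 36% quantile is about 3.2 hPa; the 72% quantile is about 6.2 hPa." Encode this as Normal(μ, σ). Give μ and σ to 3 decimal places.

μ = 4.342, σ = 3.187

The p-quantile of Normal(μ,σ) is μ + z_p·σ, with z_{0.36} = -0.3585 and z_{0.72} = 0.5828.
Eliminate σ: μ = (z₂·x₁ − z₁·x₂)/(z₂ − z₁) = (0.5828·3.2 − (-0.3585)·6.2)/0.9413 = 4.342.
Then σ = (x₂ − x₁)/(z₂ − z₁) = (6.2 − 3.2)/0.9413 = 3.187.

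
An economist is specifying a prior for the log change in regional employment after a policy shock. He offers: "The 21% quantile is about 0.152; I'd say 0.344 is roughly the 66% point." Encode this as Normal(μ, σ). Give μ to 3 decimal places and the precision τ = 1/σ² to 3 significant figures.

μ = 0.279, τ = 40.3

For Normal(μ,σ), the p-quantile is μ + z_p·σ. Here z_{0.21} = -0.8064, z_{0.66} = 0.4125.
So 0.152 = μ − 0.8064σ and 0.344 = μ + 0.4125σ.
Subtracting: σ = (0.344 − 0.152)/(0.4125 − (-0.8064)) = 0.158.
Then μ = 0.152 − (-0.8064)·0.158 = 0.279.
Precision τ = 1/σ² = 1/0.1575² = 40.3.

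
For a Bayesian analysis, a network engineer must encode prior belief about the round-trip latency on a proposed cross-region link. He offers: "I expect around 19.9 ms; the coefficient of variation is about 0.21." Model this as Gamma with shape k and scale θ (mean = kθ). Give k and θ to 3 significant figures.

k ≈ 22.7, θ ≈ 0.878

For Gamma(k, scale θ): mean = kθ, variance = kθ², so CV = 1/√k.
CV = 0.21, hence k = 1/CV² = 22.7.
Then θ = mean/k = 19.9/22.7 = 0.878.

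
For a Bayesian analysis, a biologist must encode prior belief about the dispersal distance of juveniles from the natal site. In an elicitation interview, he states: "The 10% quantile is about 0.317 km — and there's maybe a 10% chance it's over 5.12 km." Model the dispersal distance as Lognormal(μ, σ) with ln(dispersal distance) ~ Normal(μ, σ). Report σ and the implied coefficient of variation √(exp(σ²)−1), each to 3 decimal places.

σ ≈ 1.085, CV ≈ 1.499

If T ~ Lognormal(μ,σ) then ln T ~ Normal(μ,σ), so the p-quantile of ln T is μ + z_p·σ.
ln(0.317) = -1.149 and ln(5.12) = 1.633; z_{0.1} = -1.282, z_{0.9} = 1.282.
σ = (1.633 − -1.149)/(1.282 − (-1.282)) = 1.085.
μ = -1.149 − (-1.282)·1.085 = 0.242.
CV = √(exp(σ²)−1) = √(exp(1.1781)−1) = 1.499.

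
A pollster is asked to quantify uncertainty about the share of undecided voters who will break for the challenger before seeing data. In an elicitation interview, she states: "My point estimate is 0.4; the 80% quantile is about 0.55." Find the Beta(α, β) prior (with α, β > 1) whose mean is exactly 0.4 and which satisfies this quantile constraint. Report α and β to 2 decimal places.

α ≈ 2.96, β ≈ 4.44

With mean 0.4 fixed, write α = 0.4s, β = 0.6s where s = α+β.
Need P(θ < 0.55) = 0.8 under Beta(0.4s, 0.6s). Normal approximation: (q−m)/√(m(1−m)/s) ≈ z_{0.8} = 0.842, so s ≈ 0.4·0.6·(0.842)²/(0.55−0.4)² = 7.6.
At s = 7.6: P(θ<0.55) ≈ 0.802. Adjusting to match 0.8 gives s ≈ 7.40.
So α = 0.4·7.40 ≈ 2.96, β = 0.6·7.40 ≈ 4.44.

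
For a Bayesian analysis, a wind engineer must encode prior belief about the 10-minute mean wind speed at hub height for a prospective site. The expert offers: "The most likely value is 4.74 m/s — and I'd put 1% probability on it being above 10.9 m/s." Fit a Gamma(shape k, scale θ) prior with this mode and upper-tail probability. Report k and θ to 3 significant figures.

k ≈ 7.89, θ ≈ 0.688

Gamma(k,θ) with k>1 has mode (k−1)θ, so θ = 4.74/(k−1).
Need P(X < 10.9) = 0.99 with θ tied to k this way. Start at k = 2, θ = 4.74: P(X<10.9) ≈ 0.669.
Too low — raise k to concentrate. Iterating converges to k ≈ 7.89.
Then θ = 4.74/(7.89−1) ≈ 0.688.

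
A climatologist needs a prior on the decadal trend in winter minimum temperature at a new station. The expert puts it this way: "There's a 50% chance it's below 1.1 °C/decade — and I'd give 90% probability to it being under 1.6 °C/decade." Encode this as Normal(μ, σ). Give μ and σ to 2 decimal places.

For Normal(μ,σ), the p-quantile is μ + z_p·σ. Here z_{0.5} = 0, z_{0.9} = 1.282.
So 1.1 = μ + 0σ and 1.6 = μ + 1.282σ.
Subtracting: σ = (1.6 − 1.1)/(1.282 − (0)) = 0.39.
Then μ = 1.1 − (0)·0.39 = 1.10.

μ = 1.10, σ = 0.39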